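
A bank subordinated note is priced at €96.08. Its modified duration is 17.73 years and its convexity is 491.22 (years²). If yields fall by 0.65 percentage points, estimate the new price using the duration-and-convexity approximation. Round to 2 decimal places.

€108.15

Duration effect: -D_mod·Δy = -17.73 × (-0.0065) = +0.115245
Convexity effect: ½·C·(Δy)² = 0.5 × 491.22 × (-0.0065)² = +0.0103770225
ΔP/P ≈ +0.115245 + 0.0103770225 = +0.1256220225
New price ≈ 96.08 × (1 + 0.1256220225) = 108.1497639218.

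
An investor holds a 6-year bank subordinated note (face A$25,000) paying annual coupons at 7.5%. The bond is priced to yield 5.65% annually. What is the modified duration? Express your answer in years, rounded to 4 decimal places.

Periodic yield y = 0.0565. First find Macaulay duration:
  t   CF        PV=CF/(1+0.0565)^t    t·PV
  1     1,875.00     1,774.7279     1,774.7279
  2     1,875.00     1,679.8181     3,359.6363
  3     1,875.00     1,589.9841     4,769.9522
  4     1,875.00     1,504.9541     6,019.8166
  5     1,875.00     1,424.4715     7,122.3575
  6    26,875.00    19,325.5323   115,953.1937
  Σ                 27,299.4880   138,999.6841
P = 27,299.4880; Macaulay duration = 138,999.6841 / 27,299.4880 = 5.09166 years.
Modified duration = D_Mac / (1 + y) = 5.09166 / 1.0565 = 4.81936 years.

4.8194 years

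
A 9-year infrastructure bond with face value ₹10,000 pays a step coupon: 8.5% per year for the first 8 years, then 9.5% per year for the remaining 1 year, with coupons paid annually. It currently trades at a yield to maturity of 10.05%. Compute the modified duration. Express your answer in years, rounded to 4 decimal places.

Periodic yield y = 0.1005. First find Macaulay duration:
  t   CF        PV=CF/(1+0.1005)^t    t·PV
  1       850.00       772.3762       772.3762
  2       850.00       701.8412     1,403.6823
  3       850.00       637.7475     1,913.2426
  4       850.00       579.5071     2,318.0283
  5       850.00       526.5853     2,632.9263
  6       850.00       478.4964     2,870.9782
  7       850.00       434.7991     3,043.5934
  8       850.00       395.0923     3,160.7383
  9    10,950.00     4,624.9144    41,624.2294
  Σ                  9,151.3593    59,739.7950
P = 9,151.3593; Macaulay duration = 59,739.7950 / 9,151.3593 = 6.52797 years.
Modified duration = D_Mac / (1 + y) = 6.52797 / 1.1005 = 5.93182 years.

5.9318 years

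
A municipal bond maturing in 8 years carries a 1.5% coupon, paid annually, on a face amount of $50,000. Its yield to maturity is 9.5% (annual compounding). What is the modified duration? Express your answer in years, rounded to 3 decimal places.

6.783 years

Periodic yield y = 0.095. First find Macaulay duration:
  t   CF        PV=CF/(1+0.095)^t    t·PV
  1       750.00       684.9315       684.9315
  2       750.00       625.5082     1,251.0165
  3       750.00       571.2404     1,713.7212
  4       750.00       521.6807     2,086.7229
  5       750.00       476.4207     2,382.1037
  6       750.00       435.0874     2,610.5247
  7       750.00       397.3401     2,781.3809
  8    50,750.00    24,554.0476   196,432.3807
  Σ                 28,266.2567   209,942.7820
P = 28,266.2567; Macaulay duration = 209,942.7820 / 28,266.2567 = 7.42733 years.
Modified duration = D_Mac / (1 + y) = 7.42733 / 1.095 = 6.78295 years.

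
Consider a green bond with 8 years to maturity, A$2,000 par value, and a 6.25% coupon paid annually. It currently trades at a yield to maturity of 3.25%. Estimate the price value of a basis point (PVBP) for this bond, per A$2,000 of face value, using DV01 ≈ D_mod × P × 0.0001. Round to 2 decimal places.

Periodic yield y = 0.0325.
  t   CF        PV=CF/(1+0.0325)^t    t·PV
  1       125.00       121.0654       121.0654
  2       125.00       117.2546       234.5092
  3       125.00       113.5638       340.6913
  4       125.00       109.9891       439.9565
  5       125.00       106.5270       532.6350
  6       125.00       103.1739       619.0431
  7       125.00        99.9263       699.4838
  8     2,125.00     1,645.2748    13,162.1986
  Σ                  2,416.7748    16,149.5829
P = 2,416.7748; D_Mac = 6.68229 yrs; D_mod = 6.47195 yrs.
DV01 ≈ 6.47195 × 2,416.7748 × 0.0001 = 1.564124.

A$1.56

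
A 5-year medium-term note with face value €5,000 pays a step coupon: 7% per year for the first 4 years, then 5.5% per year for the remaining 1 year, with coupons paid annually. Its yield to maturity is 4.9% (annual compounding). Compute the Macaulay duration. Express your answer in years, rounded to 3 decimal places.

Periodic yield y = 0.049. Discount each cash flow and weight by its year:
  t   CF        PV=CF/(1+0.049)^t    t·PV
  1       350.00       333.6511       333.6511
  2       350.00       318.0659       636.1317
  3       350.00       303.2086       909.6259
  4       350.00       289.0454     1,156.1817
  5     5,275.00     4,152.8383    20,764.1916
  Σ                  5,396.8093    23,799.7820
Price P = Σ PV = 5,396.8093.
Macaulay duration = Σ(t·PV) / P = 23,799.7820 / 5,396.8093 = 4.40997 years.

4.410 years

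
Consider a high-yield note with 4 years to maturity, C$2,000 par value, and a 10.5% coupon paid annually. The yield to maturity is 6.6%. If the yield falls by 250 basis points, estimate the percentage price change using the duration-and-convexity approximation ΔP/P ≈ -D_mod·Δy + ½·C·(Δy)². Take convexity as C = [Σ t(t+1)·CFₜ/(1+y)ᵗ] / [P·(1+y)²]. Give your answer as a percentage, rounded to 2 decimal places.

With y = 0.066:
  t   CF        PV=CF/(1+0.066)^t    t·PV        t(t+1)·PV
  1       210.00       196.9981       196.9981         393.9962
  2       210.00       184.8012       369.6025       1,108.8075
  3       210.00       173.3595       520.0785       2,080.3142
  4     2,210.00     1,711.4470     6,845.7880      34,228.9400
  Σ                  2,266.6059     7,932.4672      37,812.0579
P = 2,266.6059; D_Mac = 3.49971 yrs; D_mod = 3.28303 yrs; C = 14.68047.
Duration effect: -3.28303 × (-0.025) = +0.082076
Convexity effect: 0.5 × 14.68047 × (-0.025)² = +0.0045876
ΔP/P ≈ +0.082076 + 0.0045876 = +0.086663 = +8.6663%.

+8.67%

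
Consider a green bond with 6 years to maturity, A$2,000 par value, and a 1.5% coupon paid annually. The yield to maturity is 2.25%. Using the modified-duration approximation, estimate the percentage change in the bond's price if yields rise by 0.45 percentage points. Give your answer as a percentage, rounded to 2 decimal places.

Periodic yield y = 0.0225. Modified duration first:
  t   CF        PV=CF/(1+0.0225)^t    t·PV
  1        30.00        29.3399        29.3399
  2        30.00        28.6942        57.3885
  3        30.00        28.0628        84.1885
  4        30.00        27.4453       109.7812
  5        30.00        26.8414       134.2068
  6     2,030.00     1,776.2993    10,657.7956
  Σ                  1,916.6828    11,072.7005
P = 1,916.6828; D_Mac = 5.77701 yrs; D_mod = 5.77701/(1+0.0225) = 5.64989 yrs.
ΔP/P ≈ -D_mod · Δy = -5.64989 × (+0.0045) = -0.025425 = -2.5425%.

-2.54%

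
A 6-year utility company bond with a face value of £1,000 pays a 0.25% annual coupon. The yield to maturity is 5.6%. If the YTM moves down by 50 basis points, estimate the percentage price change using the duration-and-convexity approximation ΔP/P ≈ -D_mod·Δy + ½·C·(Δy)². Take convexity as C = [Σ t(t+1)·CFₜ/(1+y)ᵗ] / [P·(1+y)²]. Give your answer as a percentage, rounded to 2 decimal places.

+2.87%

With y = 0.056:
  t   CF        PV=CF/(1+0.056)^t    t·PV        t(t+1)·PV
  1         2.50         2.3674         2.3674           4.7348
  2         2.50         2.2419         4.4838          13.4513
  3         2.50         2.1230         6.3690          25.4759
  4         2.50         2.0104         8.0416          40.2082
  5         2.50         1.9038         9.5190          57.1139
  6     1,002.50       722.9377     4,337.6262      30,363.3833
  Σ                    733.5842     4,368.4070      30,504.3674
P = 733.5842; D_Mac = 5.95488 yrs; D_mod = 5.63909 yrs; C = 37.28930.
Duration effect: -5.63909 × (-0.005) = +0.028195
Convexity effect: 0.5 × 37.28930 × (-0.005)² = +0.0004661
ΔP/P ≈ +0.028195 + 0.0004661 = +0.028662 = +2.8662%.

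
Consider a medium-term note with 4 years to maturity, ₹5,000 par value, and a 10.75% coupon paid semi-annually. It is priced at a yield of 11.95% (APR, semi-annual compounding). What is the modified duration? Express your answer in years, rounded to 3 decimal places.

Periodic yield y = 0.05975. First find Macaulay duration:
  t   CF        PV=CF/(1+0.05975)^t    t·PV
  1       268.75       253.5975       253.5975
  2       268.75       239.2994       478.5988
  3       268.75       225.8074       677.4222
  4       268.75       213.0761       852.3045
  5       268.75       201.0626     1,005.3131
  6       268.75       189.7265     1,138.3588
  7       268.75       179.0295     1,253.2062
  8     5,268.75     3,311.9227    26,495.3815
  Σ                  4,813.5217    32,154.1827
P = 4,813.5217; Macaulay duration = 32,154.1827 / 4,813.5217 = 6.67997 half-year periods = 3.33999 years.
Modified duration = D_Mac / (1 + y) = 3.33999 / 1.05975 = 3.15167 years.

3.152 years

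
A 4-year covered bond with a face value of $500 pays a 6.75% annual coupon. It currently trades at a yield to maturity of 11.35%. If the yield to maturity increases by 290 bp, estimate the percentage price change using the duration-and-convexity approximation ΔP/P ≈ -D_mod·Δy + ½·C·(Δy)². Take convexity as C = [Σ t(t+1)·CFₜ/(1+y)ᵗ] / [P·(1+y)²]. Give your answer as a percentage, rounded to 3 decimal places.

With y = 0.1135:
  t   CF        PV=CF/(1+0.1135)^t    t·PV        t(t+1)·PV
  1        33.75        30.3098        30.3098          60.6197
  2        33.75        27.2203        54.4407         163.3220
  3        33.75        24.4457        73.3372         293.3488
  4       533.75       347.1978     1,388.7913       6,943.9566
  Σ                    429.1737     1,546.8790       7,461.2471
P = 429.1737; D_Mac = 3.60432 yrs; D_mod = 3.23693 yrs; C = 14.02161.
Duration effect: -3.23693 × (+0.029) = -0.093871
Convexity effect: 0.5 × 14.02161 × (0.029)² = +0.0058961
ΔP/P ≈ -0.093871 + 0.0058961 = -0.087975 = -8.7975%.

-8.797%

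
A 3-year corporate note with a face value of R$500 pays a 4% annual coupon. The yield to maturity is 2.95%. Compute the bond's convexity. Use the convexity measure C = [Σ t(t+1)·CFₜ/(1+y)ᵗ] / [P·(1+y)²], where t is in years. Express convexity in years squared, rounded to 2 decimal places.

With y = 0.0295:
  t   CF        PV=CF/(1+0.0295)^t    t·PV        t(t+1)·PV
  1        20.00        19.4269        19.4269          38.8538
  2        20.00        18.8702        37.7405         113.2214
  3       520.00       476.5674     1,429.7021       5,718.8083
  Σ                    514.8645     1,486.8694       5,870.8835
P = 514.8645.
Convexity = Σ t(t+1)·PV / [P·(1+y)²] = 5,870.8835 / (514.8645 × 1.059870) = 10.75865.

10.76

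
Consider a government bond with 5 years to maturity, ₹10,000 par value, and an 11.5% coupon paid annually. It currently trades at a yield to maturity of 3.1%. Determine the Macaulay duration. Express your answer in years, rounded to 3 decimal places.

4.218 years

Periodic yield y = 0.031. Discount each cash flow and weight by its year:
  t   CF        PV=CF/(1+0.031)^t    t·PV
  1     1,150.00     1,115.4219     1,115.4219
  2     1,150.00     1,081.8835     2,163.7671
  3     1,150.00     1,049.3536     3,148.0607
  4     1,150.00     1,017.8017     4,071.2069
  5    11,150.00     9,571.5339    47,857.6694
  Σ                 13,835.9946    58,356.1260
Price P = Σ PV = 13,835.9946.
Macaulay duration = Σ(t·PV) / P = 58,356.1260 / 13,835.9946 = 4.21770 years.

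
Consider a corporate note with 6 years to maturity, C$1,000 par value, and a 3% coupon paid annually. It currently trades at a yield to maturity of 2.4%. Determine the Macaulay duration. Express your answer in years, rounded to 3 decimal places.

5.588 years

Periodic yield y = 0.024. Discount each cash flow and weight by its year:
  t   CF        PV=CF/(1+0.024)^t    t·PV
  1        30.00        29.2969        29.2969
  2        30.00        28.6102        57.2205
  3        30.00        27.9397        83.8190
  4        30.00        27.2848       109.1394
  5        30.00        26.6454       133.2268
  6     1,030.00       893.3826     5,360.2955
  Σ                  1,033.1596     5,772.9980
Price P = Σ PV = 1,033.1596.
Macaulay duration = Σ(t·PV) / P = 5,772.9980 / 1,033.1596 = 5.58771 years.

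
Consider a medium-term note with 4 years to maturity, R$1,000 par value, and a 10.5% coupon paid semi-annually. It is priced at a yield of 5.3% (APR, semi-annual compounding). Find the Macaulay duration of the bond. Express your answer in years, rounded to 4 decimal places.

Periodic yield y = 0.0265. Discount each cash flow and weight by its period:
  t   CF        PV=CF/(1+0.0265)^t    t·PV
  1        52.50        51.1447        51.1447
  2        52.50        49.8243        99.6486
  3        52.50        48.5381       145.6142
  4        52.50        47.2850       189.1400
  5        52.50        46.0643       230.3215
  6        52.50        44.8751       269.2507
  7        52.50        43.7166       306.0164
  8     1,052.50       853.7888     6,830.3107
  Σ                  1,185.2370     8,121.4469
Price P = Σ PV = 1,185.2370.
Macaulay duration = Σ(t·PV) / P = 8,121.4469 / 1,185.2370 = 6.85217 half-year periods.
In years: 6.85217 / 2 = 3.42609 years.

3.4261 years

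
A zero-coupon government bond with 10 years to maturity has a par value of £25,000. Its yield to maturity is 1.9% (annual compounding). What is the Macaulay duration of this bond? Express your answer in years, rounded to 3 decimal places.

10.000 years

A zero-coupon bond has a single cash flow at maturity, so its Macaulay duration equals its maturity: 10 years.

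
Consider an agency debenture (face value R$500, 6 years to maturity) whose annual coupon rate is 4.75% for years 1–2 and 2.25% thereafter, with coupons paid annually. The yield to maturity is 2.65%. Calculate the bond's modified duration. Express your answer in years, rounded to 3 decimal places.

5.338 years

Periodic yield y = 0.0265. First find Macaulay duration:
  t   CF        PV=CF/(1+0.0265)^t    t·PV
  1        23.75        23.1369        23.1369
  2        23.75        22.5396        45.0791
  3        11.25        10.4010        31.2030
  4        11.25        10.1325        40.5300
  5        11.25         9.8709        49.3546
  6       511.25       436.9982     2,621.9889
  Σ                    513.0790     2,811.2926
P = 513.0790; Macaulay duration = 2,811.2926 / 513.0790 = 5.47926 years.
Modified duration = D_Mac / (1 + y) = 5.47926 / 1.0265 = 5.33781 years.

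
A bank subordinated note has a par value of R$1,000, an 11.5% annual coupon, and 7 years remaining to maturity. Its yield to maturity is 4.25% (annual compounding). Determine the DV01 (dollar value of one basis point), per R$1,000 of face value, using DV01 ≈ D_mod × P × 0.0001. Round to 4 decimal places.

Periodic yield y = 0.0425.
  t   CF        PV=CF/(1+0.0425)^t    t·PV
  1       115.00       110.3118       110.3118
  2       115.00       105.8146       211.6293
  3       115.00       101.5008       304.5025
  4       115.00        97.3629       389.4517
  5       115.00        93.3937       466.9684
  6       115.00        89.5863       537.5176
  7     1,115.00       833.1869     5,832.3082
  Σ                  1,431.1570     7,852.6894
P = 1,431.1570; D_Mac = 5.48695 yrs; D_mod = 5.26326 yrs.
DV01 ≈ 5.26326 × 1,431.1570 × 0.0001 = 0.753256.

R$0.7533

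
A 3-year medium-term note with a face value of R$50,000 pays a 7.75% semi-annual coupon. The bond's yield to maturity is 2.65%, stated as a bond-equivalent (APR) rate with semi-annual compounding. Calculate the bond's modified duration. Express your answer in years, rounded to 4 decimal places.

2.7181 years

Periodic yield y = 0.01325. First find Macaulay duration:
  t   CF        PV=CF/(1+0.01325)^t    t·PV
  1     1,937.50     1,912.1638     1,912.1638
  2     1,937.50     1,887.1590     3,774.3179
  3     1,937.50     1,862.4811     5,587.4433
  4     1,937.50     1,838.1259     7,352.5037
  5     1,937.50     1,814.0892     9,070.4462
  6    51,937.50    47,993.3833   287,960.2998
  Σ                 57,307.4024   315,657.1748
P = 57,307.4024; Macaulay duration = 315,657.1748 / 57,307.4024 = 5.50814 half-year periods = 2.75407 years.
Modified duration = D_Mac / (1 + y) = 2.75407 / 1.01325 = 2.71806 years.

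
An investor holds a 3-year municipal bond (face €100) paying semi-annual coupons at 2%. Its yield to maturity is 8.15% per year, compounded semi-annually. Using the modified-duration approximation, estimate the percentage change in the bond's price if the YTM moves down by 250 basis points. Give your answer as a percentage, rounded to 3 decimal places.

+7.011%

Periodic yield y = 0.04075. Modified duration first:
  t   CF        PV=CF/(1+0.04075)^t    t·PV
  1         1.00         0.9608         0.9608
  2         1.00         0.9232         1.8464
  3         1.00         0.8871         2.6612
  4         1.00         0.8523         3.4094
  5         1.00         0.8190         4.0948
  6       101.00        79.4773       476.8635
  Σ                     83.9197       489.8363
P = 83.9197; D_Mac = 5.83696 half-year periods = 2.91848 yrs; D_mod = 2.91848/(1+0.04075) = 2.80421 yrs.
ΔP/P ≈ -D_mod · Δy = -2.80421 × (-0.025) = +0.070105 = +7.0105%.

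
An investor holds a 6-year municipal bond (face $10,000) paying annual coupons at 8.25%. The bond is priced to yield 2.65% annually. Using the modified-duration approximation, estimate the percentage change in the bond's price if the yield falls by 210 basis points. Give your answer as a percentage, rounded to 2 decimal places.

Periodic yield y = 0.0265. Modified duration first:
  t   CF        PV=CF/(1+0.0265)^t    t·PV
  1       825.00       803.7019       803.7019
  2       825.00       782.9536     1,565.9073
  3       825.00       762.7410     2,288.2230
  4       825.00       743.0502     2,972.2007
  5       825.00       723.8677     3,619.3383
  6    10,825.00     9,252.8215    55,516.9288
  Σ                 13,069.1358    66,766.3000
P = 13,069.1358; D_Mac = 5.10870 yrs; D_mod = 5.10870/(1+0.0265) = 4.97681 yrs.
ΔP/P ≈ -D_mod · Δy = -4.97681 × (-0.021) = +0.104513 = +10.4513%.

+10.45%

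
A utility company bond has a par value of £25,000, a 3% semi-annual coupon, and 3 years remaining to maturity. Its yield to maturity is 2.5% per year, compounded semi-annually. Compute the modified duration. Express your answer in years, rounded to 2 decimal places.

2.86 years

Periodic yield y = 0.0125. First find Macaulay duration:
  t   CF        PV=CF/(1+0.0125)^t    t·PV
  1       375.00       370.3704       370.3704
  2       375.00       365.7979       731.5958
  3       375.00       361.2819     1,083.8456
  4       375.00       356.8216     1,427.2864
  5       375.00       352.4164     1,762.0820
  6    25,375.00    23,552.4375   141,314.6249
  Σ                 25,359.1256   146,689.8051
P = 25,359.1256; Macaulay duration = 146,689.8051 / 25,359.1256 = 5.78450 half-year periods = 2.89225 years.
Modified duration = D_Mac / (1 + y) = 2.89225 / 1.0125 = 2.85654 years.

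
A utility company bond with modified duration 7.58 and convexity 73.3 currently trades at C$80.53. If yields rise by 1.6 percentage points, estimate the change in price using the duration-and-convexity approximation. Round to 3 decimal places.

-C$9.011

Duration effect: -D_mod·Δy = -7.58 × (+0.016) = -0.121280
Convexity effect: ½·C·(Δy)² = 0.5 × 73.3 × (0.016)² = +0.0093824
ΔP/P ≈ -0.121280 + 0.0093824 = -0.1118976
ΔP ≈ 80.53 × (-0.1118976) = -9.011113728.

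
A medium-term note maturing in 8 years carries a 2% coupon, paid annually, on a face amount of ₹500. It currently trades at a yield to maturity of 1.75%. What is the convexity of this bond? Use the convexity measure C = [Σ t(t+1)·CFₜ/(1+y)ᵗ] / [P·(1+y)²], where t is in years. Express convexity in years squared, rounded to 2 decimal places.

63.52

With y = 0.0175:
  t   CF        PV=CF/(1+0.0175)^t    t·PV        t(t+1)·PV
  1        10.00         9.8280         9.8280          19.6560
  2        10.00         9.6590        19.3180          57.9539
  3        10.00         9.4929        28.4786         113.9142
  4        10.00         9.3296        37.3183         186.5917
  5        10.00         9.1691        45.8456         275.0738
  6        10.00         9.0114        54.0686         378.4799
  7        10.00         8.8564        61.9951         495.9605
  8       510.00       443.9099     3,551.2792      31,961.5130
  Σ                    509.2563     3,808.1313      33,489.1429
P = 509.2563.
Convexity = Σ t(t+1)·PV / [P·(1+y)²] = 33,489.1429 / (509.2563 × 1.035306) = 63.51829.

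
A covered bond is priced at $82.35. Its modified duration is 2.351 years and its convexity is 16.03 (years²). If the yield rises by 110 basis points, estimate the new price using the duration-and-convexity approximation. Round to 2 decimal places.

$80.30

Duration effect: -D_mod·Δy = -2.351 × (+0.011) = -0.025861
Convexity effect: ½·C·(Δy)² = 0.5 × 16.03 × (0.011)² = +0.000969815
ΔP/P ≈ -0.025861 + 0.000969815 = -0.024891185
New price ≈ 82.35 × (1 - 0.024891185) = 80.30021091525.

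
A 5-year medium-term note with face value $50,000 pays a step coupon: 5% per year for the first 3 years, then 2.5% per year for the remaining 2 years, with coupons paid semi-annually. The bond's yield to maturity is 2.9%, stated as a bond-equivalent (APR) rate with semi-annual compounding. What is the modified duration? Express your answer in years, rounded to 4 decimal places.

4.4602 years

Periodic yield y = 0.0145. First find Macaulay duration:
  t   CF        PV=CF/(1+0.0145)^t    t·PV
  1     1,250.00     1,232.1341     1,232.1341
  2     1,250.00     1,214.5235     2,429.0469
  3     1,250.00     1,197.1646     3,591.4937
  4     1,250.00     1,180.0538     4,720.2152
  5     1,250.00     1,163.1876     5,815.9379
  6     1,250.00     1,146.5624     6,879.3745
  7       625.00       565.0874     3,955.6121
  8       625.00       557.0108     4,456.0863
  9       625.00       549.0496     4,941.4461
  10   50,625.00    43,837.3732   438,373.7318
  Σ                 52,642.1469   476,395.0787
P = 52,642.1469; Macaulay duration = 476,395.0787 / 52,642.1469 = 9.04969 half-year periods = 4.52484 years.
Modified duration = D_Mac / (1 + y) = 4.52484 / 1.0145 = 4.46017 years.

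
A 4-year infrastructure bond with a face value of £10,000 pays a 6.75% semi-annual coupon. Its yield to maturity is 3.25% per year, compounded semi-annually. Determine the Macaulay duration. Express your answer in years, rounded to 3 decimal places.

Periodic yield y = 0.01625. Discount each cash flow and weight by its period:
  t   CF        PV=CF/(1+0.01625)^t    t·PV
  1       337.50       332.1033       332.1033
  2       337.50       326.7929       653.5859
  3       337.50       321.5675       964.7024
  4       337.50       316.4255     1,265.7022
  5       337.50       311.3659     1,556.8293
  6       337.50       306.3871     1,838.3224
  7       337.50       301.4879     2,110.4152
  8    10,337.50     9,086.8018    72,694.4141
  Σ                 11,302.9318    81,416.0748
Price P = Σ PV = 11,302.9318.
Macaulay duration = Σ(t·PV) / P = 81,416.0748 / 11,302.9318 = 7.20309 half-year periods.
In years: 7.20309 / 2 = 3.60155 years.

3.602 years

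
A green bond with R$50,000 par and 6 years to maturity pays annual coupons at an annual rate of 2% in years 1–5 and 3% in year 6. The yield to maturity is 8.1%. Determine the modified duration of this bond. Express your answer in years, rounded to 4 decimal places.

Periodic yield y = 0.081. First find Macaulay duration:
  t   CF        PV=CF/(1+0.081)^t    t·PV
  1     1,000.00       925.0694       925.0694
  2     1,000.00       855.7534     1,711.5067
  3     1,000.00       791.6312     2,374.8937
  4     1,000.00       732.3138     2,929.2552
  5     1,000.00       677.4411     3,387.2054
  6    51,500.00    32,274.0201   193,644.1207
  Σ                 36,256.2290   204,972.0511
P = 36,256.2290; Macaulay duration = 204,972.0511 / 36,256.2290 = 5.65343 years.
Modified duration = D_Mac / (1 + y) = 5.65343 / 1.081 = 5.22981 years.

5.2298 years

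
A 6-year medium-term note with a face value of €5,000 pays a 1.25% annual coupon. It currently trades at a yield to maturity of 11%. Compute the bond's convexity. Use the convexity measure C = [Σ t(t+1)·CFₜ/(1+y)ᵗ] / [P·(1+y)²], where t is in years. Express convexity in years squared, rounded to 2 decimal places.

32.21

With y = 0.11:
  t   CF        PV=CF/(1+0.11)^t    t·PV        t(t+1)·PV
  1        62.50        56.3063        56.3063         112.6126
  2        62.50        50.7264       101.4528         304.3584
  3        62.50        45.6995       137.0984         548.3935
  4        62.50        41.1707       164.6827         823.4137
  5        62.50        37.0907       185.4535       1,112.7212
  6     5,062.50     2,706.6192    16,239.7154     113,678.0078
  Σ                  2,937.6128    16,884.7092     116,579.5073
P = 2,937.6128.
Convexity = Σ t(t+1)·PV / [P·(1+y)²] = 116,579.5073 / (2,937.6128 × 1.232100) = 32.20933.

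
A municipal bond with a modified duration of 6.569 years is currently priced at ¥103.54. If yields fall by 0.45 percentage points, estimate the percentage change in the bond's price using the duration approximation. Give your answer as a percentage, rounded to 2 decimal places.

Duration approximation: ΔP/P ≈ -D_mod · Δy = -6.569 × (-0.0045) = +0.0295605.
As a percentage: +2.95605%.

+2.96%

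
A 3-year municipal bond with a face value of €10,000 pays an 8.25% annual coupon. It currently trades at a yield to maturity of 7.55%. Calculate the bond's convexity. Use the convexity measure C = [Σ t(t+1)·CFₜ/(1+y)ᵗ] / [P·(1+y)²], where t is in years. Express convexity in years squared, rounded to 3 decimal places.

With y = 0.0755:
  t   CF        PV=CF/(1+0.0755)^t    t·PV        t(t+1)·PV
  1       825.00       767.0851       767.0851       1,534.1702
  2       825.00       713.2358     1,426.4716       4,279.4147
  3    10,825.00     8,701.5508    26,104.6525     104,418.6098
  Σ                 10,181.8717    28,298.2091     110,232.1946
P = 10,181.8717.
Convexity = Σ t(t+1)·PV / [P·(1+y)²] = 110,232.1946 / (10,181.8717 × 1.156700) = 9.35966.

9.360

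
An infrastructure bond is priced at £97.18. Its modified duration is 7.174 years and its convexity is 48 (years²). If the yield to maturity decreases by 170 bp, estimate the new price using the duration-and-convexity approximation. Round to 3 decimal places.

Duration effect: -D_mod·Δy = -7.174 × (-0.017) = +0.121958
Convexity effect: ½·C·(Δy)² = 0.5 × 48 × (-0.017)² = +0.0069360
ΔP/P ≈ +0.121958 + 0.0069360 = +0.128894
New price ≈ 97.18 × (1 + 0.128894) = 109.70591892.

£109.706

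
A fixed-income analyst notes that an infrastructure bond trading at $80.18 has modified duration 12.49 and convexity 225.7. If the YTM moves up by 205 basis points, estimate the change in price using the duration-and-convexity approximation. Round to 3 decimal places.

-$16.727

Duration effect: -D_mod·Δy = -12.49 × (+0.0205) = -0.256045
Convexity effect: ½·C·(Δy)² = 0.5 × 225.7 × (0.0205)² = +0.0474252125
ΔP/P ≈ -0.256045 + 0.0474252125 = -0.2086197875
ΔP ≈ 80.18 × (-0.2086197875) = -16.72713456175.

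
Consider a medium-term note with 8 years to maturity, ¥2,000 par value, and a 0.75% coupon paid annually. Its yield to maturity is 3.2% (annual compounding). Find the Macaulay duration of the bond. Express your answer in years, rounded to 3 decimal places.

Periodic yield y = 0.032. Discount each cash flow and weight by its year:
  t   CF        PV=CF/(1+0.032)^t    t·PV
  1        15.00        14.5349        14.5349
  2        15.00        14.0842        28.1684
  3        15.00        13.6475        40.9424
  4        15.00        13.2243        52.8972
  5        15.00        12.8142        64.0712
  6        15.00        12.4169        74.5014
  7        15.00        12.0319        84.2231
  8     2,015.00     1,566.1648    12,529.3188
  Σ                  1,658.9187    12,888.6573
Price P = Σ PV = 1,658.9187.
Macaulay duration = Σ(t·PV) / P = 12,888.6573 / 1,658.9187 = 7.76931 years.

7.769 years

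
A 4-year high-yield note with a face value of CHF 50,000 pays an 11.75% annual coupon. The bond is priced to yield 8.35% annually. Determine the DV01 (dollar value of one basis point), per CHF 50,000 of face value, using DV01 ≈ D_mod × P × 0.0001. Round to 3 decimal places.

Periodic yield y = 0.0835.
  t   CF        PV=CF/(1+0.0835)^t    t·PV
  1     5,875.00     5,422.2427     5,422.2427
  2     5,875.00     5,004.3772    10,008.7545
  3     5,875.00     4,618.7146    13,856.1437
  4    55,875.00    40,541.6923   162,166.7693
  Σ                 55,587.0269   191,453.9102
P = 55,587.0269; D_Mac = 3.44422 yrs; D_mod = 3.17879 yrs.
DV01 ≈ 3.17879 × 55,587.0269 × 0.0001 = 17.669950.

CHF 17.670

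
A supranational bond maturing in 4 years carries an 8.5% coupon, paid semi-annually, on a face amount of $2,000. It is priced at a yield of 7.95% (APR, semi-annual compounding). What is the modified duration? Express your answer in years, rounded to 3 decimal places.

3.346 years

Periodic yield y = 0.03975. First find Macaulay duration:
  t   CF        PV=CF/(1+0.03975)^t    t·PV
  1        85.00        81.7504        81.7504
  2        85.00        78.6251       157.2501
  3        85.00        75.6192       226.8576
  4        85.00        72.7283       290.9130
  5        85.00        69.9478       349.7392
  6        85.00        67.2737       403.6422
  7        85.00        64.7018       452.9127
  8     2,085.00     1,526.4220    12,211.3763
  Σ                  2,037.0684    14,174.4416
P = 2,037.0684; Macaulay duration = 14,174.4416 / 2,037.0684 = 6.95826 half-year periods = 3.47913 years.
Modified duration = D_Mac / (1 + y) = 3.47913 / 1.03975 = 3.34612 years.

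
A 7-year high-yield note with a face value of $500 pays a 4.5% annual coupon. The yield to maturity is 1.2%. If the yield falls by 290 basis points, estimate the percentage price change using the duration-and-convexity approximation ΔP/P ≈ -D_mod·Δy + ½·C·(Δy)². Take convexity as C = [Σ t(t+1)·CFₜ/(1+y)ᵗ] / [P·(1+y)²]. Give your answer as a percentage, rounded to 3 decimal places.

+19.881%

With y = 0.012:
  t   CF        PV=CF/(1+0.012)^t    t·PV        t(t+1)·PV
  1        22.50        22.2332        22.2332          44.4664
  2        22.50        21.9696        43.9391         131.8174
  3        22.50        21.7091        65.1272         260.5087
  4        22.50        21.4516        85.8066         429.0328
  5        22.50        21.1973       105.9864         635.9181
  6        22.50        20.9459       125.6755         879.7286
  7       522.50       480.6431     3,364.5017      26,916.0133
  Σ                    610.1498     3,813.2696      29,297.4854
P = 610.1498; D_Mac = 6.24973 yrs; D_mod = 6.17562 yrs; C = 46.88489.
Duration effect: -6.17562 × (-0.029) = +0.179093
Convexity effect: 0.5 × 46.88489 × (-0.029)² = +0.0197151
ΔP/P ≈ +0.179093 + 0.0197151 = +0.198808 = +19.8808%.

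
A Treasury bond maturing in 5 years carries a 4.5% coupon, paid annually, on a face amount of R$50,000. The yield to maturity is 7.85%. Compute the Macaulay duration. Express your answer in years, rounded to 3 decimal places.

4.552 years

Periodic yield y = 0.0785. Discount each cash flow and weight by its year:
  t   CF        PV=CF/(1+0.0785)^t    t·PV
  1     2,250.00     2,086.2309     2,086.2309
  2     2,250.00     1,934.3819     3,868.7638
  3     2,250.00     1,793.5854     5,380.7563
  4     2,250.00     1,663.0370     6,652.1481
  5    52,250.00    35,808.4521   179,042.2603
  Σ                 43,285.6873   197,030.1594
Price P = Σ PV = 43,285.6873.
Macaulay duration = Σ(t·PV) / P = 197,030.1594 / 43,285.6873 = 4.55185 years.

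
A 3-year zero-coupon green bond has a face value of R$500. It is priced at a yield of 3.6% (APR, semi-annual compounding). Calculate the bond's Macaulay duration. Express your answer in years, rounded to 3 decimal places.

3.000 years

A zero-coupon bond has a single cash flow at maturity, so its Macaulay duration equals its maturity: 3 years.
(Equivalently: 6 semi-annual periods ÷ 2 = 3 years.)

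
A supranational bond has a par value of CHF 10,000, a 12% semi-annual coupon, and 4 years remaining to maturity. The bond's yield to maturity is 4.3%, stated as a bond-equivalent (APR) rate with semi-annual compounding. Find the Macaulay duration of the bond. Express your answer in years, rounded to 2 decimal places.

Periodic yield y = 0.0215. Discount each cash flow and weight by its period:
  t   CF        PV=CF/(1+0.0215)^t    t·PV
  1       600.00       587.3715       587.3715
  2       600.00       575.0088     1,150.0176
  3       600.00       562.9063     1,688.7190
  4       600.00       551.0586     2,204.2343
  5       600.00       539.4602     2,697.3009
  6       600.00       528.1059     3,168.6354
  7       600.00       516.9906     3,618.9343
  8    10,600.00     8,941.2636    71,530.1086
  Σ                 12,802.1655    86,645.3217
Price P = Σ PV = 12,802.1655.
Macaulay duration = Σ(t·PV) / P = 86,645.3217 / 12,802.1655 = 6.76802 half-year periods.
In years: 6.76802 / 2 = 3.38401 years.

3.38 years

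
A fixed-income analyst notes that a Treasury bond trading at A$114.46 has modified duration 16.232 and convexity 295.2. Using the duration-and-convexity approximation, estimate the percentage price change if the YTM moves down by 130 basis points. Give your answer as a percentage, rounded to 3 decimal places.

Duration effect: -D_mod·Δy = -16.232 × (-0.013) = +0.211016
Convexity effect: ½·C·(Δy)² = 0.5 × 295.2 × (-0.013)² = +0.0249444
ΔP/P ≈ +0.211016 + 0.0249444 = +0.2359604
= +23.59604%.

+23.596%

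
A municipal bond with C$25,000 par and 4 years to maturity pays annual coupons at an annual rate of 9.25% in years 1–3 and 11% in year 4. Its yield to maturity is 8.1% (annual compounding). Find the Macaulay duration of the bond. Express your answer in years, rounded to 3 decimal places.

3.535 years

Periodic yield y = 0.081. Discount each cash flow and weight by its year:
  t   CF        PV=CF/(1+0.081)^t    t·PV
  1     2,312.50     2,139.2229     2,139.2229
  2     2,312.50     1,978.9296     3,957.8593
  3     2,312.50     1,830.6472     5,491.9416
  4    27,750.00    20,321.7082    81,286.8329
  Σ                 26,270.5080    92,875.8568
Price P = Σ PV = 26,270.5080.
Macaulay duration = Σ(t·PV) / P = 92,875.8568 / 26,270.5080 = 3.53537 years.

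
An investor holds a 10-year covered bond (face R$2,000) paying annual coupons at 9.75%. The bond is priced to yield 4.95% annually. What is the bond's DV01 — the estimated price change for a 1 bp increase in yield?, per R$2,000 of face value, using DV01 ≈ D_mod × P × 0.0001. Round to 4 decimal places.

R$1.9094

Periodic yield y = 0.0495.
  t   CF        PV=CF/(1+0.0495)^t    t·PV
  1       195.00       185.8028       185.8028
  2       195.00       177.0393       354.0786
  3       195.00       168.6892       506.0676
  4       195.00       160.7329       642.9317
  5       195.00       153.1519       765.7595
  6       195.00       145.9284       875.5707
  7       195.00       139.0457       973.3198
  8       195.00       132.4875     1,059.9004
  9       195.00       126.2387     1,136.1486
  10    2,195.00     1,353.9733    13,539.7328
  Σ                  2,743.0898    20,039.3125
P = 2,743.0898; D_Mac = 7.30538 yrs; D_mod = 6.96082 yrs.
DV01 ≈ 6.96082 × 2,743.0898 × 0.0001 = 1.909415.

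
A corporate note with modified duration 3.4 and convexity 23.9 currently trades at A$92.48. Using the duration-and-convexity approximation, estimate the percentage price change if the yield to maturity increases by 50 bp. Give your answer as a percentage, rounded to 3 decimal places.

-1.670%

Duration effect: -D_mod·Δy = -3.4 × (+0.005) = -0.017000
Convexity effect: ½·C·(Δy)² = 0.5 × 23.9 × (0.005)² = +0.00029875
ΔP/P ≈ -0.017000 + 0.00029875 = -0.01670125
= -1.670125%.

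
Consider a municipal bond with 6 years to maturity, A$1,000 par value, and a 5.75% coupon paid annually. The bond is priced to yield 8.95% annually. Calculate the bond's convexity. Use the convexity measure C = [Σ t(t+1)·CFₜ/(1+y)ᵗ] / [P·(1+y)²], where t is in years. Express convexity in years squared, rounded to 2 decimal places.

28.95

With y = 0.0895:
  t   CF        PV=CF/(1+0.0895)^t    t·PV        t(t+1)·PV
  1        57.50        52.7765        52.7765         105.5530
  2        57.50        48.4410        96.8821         290.6462
  3        57.50        44.4617       133.3851         533.5405
  4        57.50        40.8093       163.2371         816.1856
  5        57.50        37.4569       187.2844       1,123.7066
  6     1,057.50       632.2910     3,793.7457      26,556.2201
  Σ                    856.2364     4,427.3110      29,425.8519
P = 856.2364.
Convexity = Σ t(t+1)·PV / [P·(1+y)²] = 29,425.8519 / (856.2364 × 1.187010) = 28.95216.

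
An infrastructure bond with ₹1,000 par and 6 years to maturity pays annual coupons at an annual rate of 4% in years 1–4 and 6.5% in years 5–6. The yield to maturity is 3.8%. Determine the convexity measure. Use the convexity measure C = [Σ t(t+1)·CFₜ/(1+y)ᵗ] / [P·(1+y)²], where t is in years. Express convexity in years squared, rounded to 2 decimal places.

34.25

With y = 0.038:
  t   CF        PV=CF/(1+0.038)^t    t·PV        t(t+1)·PV
  1        40.00        38.5356        38.5356          77.0713
  2        40.00        37.1249        74.2498         222.7494
  3        40.00        35.7658       107.2974         429.1896
  4        40.00        34.4565       137.8258         689.1291
  5        65.00        53.9419       269.7097       1,618.2583
  6     1,065.00       851.4624     5,108.7745      35,761.4218
  Σ                  1,051.2872     5,736.3929      38,797.8194
P = 1,051.2872.
Convexity = Σ t(t+1)·PV / [P·(1+y)²] = 38,797.8194 / (1,051.2872 × 1.077444) = 34.25242.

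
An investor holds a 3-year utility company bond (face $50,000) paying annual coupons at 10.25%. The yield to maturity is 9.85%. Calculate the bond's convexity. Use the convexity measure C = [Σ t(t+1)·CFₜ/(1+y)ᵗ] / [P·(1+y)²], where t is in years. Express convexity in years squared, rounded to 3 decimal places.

With y = 0.0985:
  t   CF        PV=CF/(1+0.0985)^t    t·PV        t(t+1)·PV
  1     5,125.00     4,665.4529     4,665.4529       9,330.9058
  2     5,125.00     4,247.1123     8,494.2247      25,482.6740
  3    55,125.00    41,586.1216   124,758.3647     499,033.4587
  Σ                 50,498.6868   137,918.0422     533,847.0384
P = 50,498.6868.
Convexity = Σ t(t+1)·PV / [P·(1+y)²] = 533,847.0384 / (50,498.6868 × 1.206702) = 8.76066.

8.761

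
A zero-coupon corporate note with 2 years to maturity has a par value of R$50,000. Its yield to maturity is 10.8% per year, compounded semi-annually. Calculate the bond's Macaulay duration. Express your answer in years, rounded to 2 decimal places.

A zero-coupon bond has a single cash flow at maturity, so its Macaulay duration equals its maturity: 2 years.
(Equivalently: 4 semi-annual periods ÷ 2 = 2 years.)

2.00 years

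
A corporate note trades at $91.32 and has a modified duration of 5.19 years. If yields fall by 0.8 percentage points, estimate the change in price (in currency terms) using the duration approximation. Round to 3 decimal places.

Duration approximation: ΔP/P ≈ -D_mod · Δy = -5.19 × (-0.008) = +0.041520.
ΔP ≈ 91.32 × (+0.041520) = +3.7916064.

+$3.792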